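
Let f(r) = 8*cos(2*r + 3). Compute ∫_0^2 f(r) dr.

Let u = 2*r + 3, so du = 2 dr. When r = 0, u = 3; when r = 2, u = 7.
The integral becomes 4·∫ cos(u) du from 3 to 7, with antiderivative 4*sin(u).
Back in r: F(r) = 4*sin(2*r + 3).
Then F(2) - F(0) = (4*sin(7)) - (4*sin(3)) = -4*sin(3) + 4*sin(7).

-4*sin(3) + 4*sin(7)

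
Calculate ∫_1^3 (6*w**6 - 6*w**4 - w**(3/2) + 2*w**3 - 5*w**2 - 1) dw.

By the power rule, an antiderivative is F(w) = 6*w**7/7 - 2*w**(5/2)/5 - 6*w**5/5 + w**4/2 - 5*w**3/3 - w.
Then F(3) - F(1) = (110283/70 - 18*sqrt(3)/5) - (-611/210) = 33146/21 - 18*sqrt(3)/5.

33146/21 - 18*sqrt(3)/5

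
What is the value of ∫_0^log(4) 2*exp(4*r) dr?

Let u = exp(r), so du = exp(r) dr. When r = 0, u = 1; when r = log(4), u = 4.
The integral becomes 2·∫ u**3 du from 1 to 4, with antiderivative u**4/2.
Back in r: F(r) = exp(4*r)/2.
Then F(log(4)) - F(0) = (128) - (1/2) = 255/2.

255/2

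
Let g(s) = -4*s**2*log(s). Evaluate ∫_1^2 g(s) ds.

Integrate by parts once (u = ln s, dv = -4*s**2 ds).
An antiderivative is F(s) = -4*s**3*(3*log(s) - 1)/9.
Then F(2) - F(1) = (32/9 - 32*log(2)/3) - (4/9) = 28/9 - 32*log(2)/3.

28/9 - 32*log(2)/3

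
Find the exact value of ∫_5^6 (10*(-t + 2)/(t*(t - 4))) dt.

Factor the denominator: t**2 - 4*t = t(t - 4).
Partial fractions: 10*(-t + 2)/(t*(t - 4)) = -5/t - 5/(t - 4).
An antiderivative is F(t) = -5*log(t) - 5*log(t - 4).
Then F(6) - F(5) = (-10*log(2) - 5*log(3)) - (-5*log(5)) = -10*log(2) - 5*log(3) + 5*log(5).

-10*log(2) - 5*log(3) + 5*log(5)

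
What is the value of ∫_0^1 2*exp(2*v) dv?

An antiderivative is F(v) = exp(2*v).
Then F(1) - F(0) = (exp(2)) - (1) = -1 + exp(2).

-1 + exp(2)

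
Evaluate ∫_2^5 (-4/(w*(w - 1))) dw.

Factor the denominator: w**2 - w = w(w - 1).
Partial fractions: -4/(w*(w - 1)) = 4/w - 4/(w - 1).
An antiderivative is F(w) = 4*log(w) - 4*log(w - 1).
Then F(5) - F(2) = (-8*log(2) + 4*log(5)) - (log(16)) = -12*log(2) + 4*log(5).

-12*log(2) + 4*log(5)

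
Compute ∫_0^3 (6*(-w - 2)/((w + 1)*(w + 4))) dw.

Factor the denominator: w**2 + 5*w + 4 = (w + 4)(w + 1).
Partial fractions: 6*(-w - 2)/((w + 1)*(w + 4)) = -4/(w + 4) - 2/(w + 1).
An antiderivative is F(w) = -2*log(w + 1) - 4*log(w + 4).
Then F(3) - F(0) = (-4*log(7) - 4*log(2)) - (-8*log(2)) = -4*log(7) + 4*log(2).

-4*log(7) + 4*log(2)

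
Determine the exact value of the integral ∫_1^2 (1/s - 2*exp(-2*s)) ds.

An antiderivative is F(s) = log(s) + exp(-2*s).
Then F(2) - F(1) = (exp(-4) + log(2)) - (exp(-2)) = -exp(-2) + exp(-4) + log(2).

-exp(-2) + exp(-4) + log(2)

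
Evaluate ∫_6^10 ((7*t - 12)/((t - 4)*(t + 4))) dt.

Factor the denominator: t**2 - 16 = (t + 4)(t - 4).
Partial fractions: (7*t - 12)/((t - 4)*(t + 4)) = 5/(t + 4) + 2/(t - 4).
An antiderivative is F(t) = 2*log(t - 4) + 5*log(t + 4).
Then F(10) - F(6) = (2*log(3) + 7*log(2) + 5*log(7)) - (7*log(2) + 5*log(5)) = -5*log(5) + 2*log(3) + 5*log(7).

-5*log(5) + 2*log(3) + 5*log(7)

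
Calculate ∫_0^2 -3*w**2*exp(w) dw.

Integrate by parts twice (u = w^2, dv = -3*exp(w) dw).
An antiderivative is F(w) = (-3*w**2 + 6*w - 6)*exp(w).
Then F(2) - F(0) = (-6*exp(2)) - (-6) = 6 - 6*exp(2).

6 - 6*exp(2)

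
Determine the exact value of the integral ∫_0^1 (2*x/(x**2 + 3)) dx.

log(4/3)

Let u = x**2 + 3, so du = 2*x dx. When x = 0, u = 3; when x = 1, u = 4.
The integral becomes ∫ 1/u du from 3 to 4, with antiderivative log(u).
Back in x: F(x) = log(x**2 + 3).
Then F(1) - F(0) = (log(4)) - (log(3)) = log(4/3).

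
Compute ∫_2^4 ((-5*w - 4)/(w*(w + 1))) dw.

Factor the denominator: w**2 + w = (w + 1)w.
Partial fractions: (-5*w - 4)/(w*(w + 1)) = -1/(w + 1) - 4/w.
An antiderivative is F(w) = -4*log(w) - log(w + 1).
Then F(4) - F(2) = (-8*log(2) - log(5)) - (-log(48)) = log(3/80).

log(3/80)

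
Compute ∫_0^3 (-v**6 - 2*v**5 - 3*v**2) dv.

By the power rule, an antiderivative is F(v) = -v**7/7 - v**6/3 - v**3.
Then F(3) - F(0) = (-4077/7) - (0) = -4077/7.

-4077/7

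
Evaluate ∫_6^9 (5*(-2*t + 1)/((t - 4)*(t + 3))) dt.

-5*log(5) - 5*log(2) + 5*log(3)

Factor the denominator: t**2 - t - 12 = (t + 3)(t - 4).
Partial fractions: 5*(-2*t + 1)/((t - 4)*(t + 3)) = -5/(t + 3) - 5/(t - 4).
An antiderivative is F(t) = -5*log(t - 4) - 5*log(t + 3).
Then F(9) - F(6) = (-5*log(5) - 10*log(2) - 5*log(3)) - (-10*log(3) - 5*log(2)) = -5*log(5) - 5*log(2) + 5*log(3).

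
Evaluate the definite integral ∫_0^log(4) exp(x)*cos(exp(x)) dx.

-sin(1) + sin(4)

Let u = exp(x), so du = exp(x) dx. When x = 0, u = 1; when x = log(4), u = 4.
The integral becomes ∫ cos(u) du from 1 to 4, with antiderivative sin(u).
Back in x: F(x) = sin(exp(x)).
Then F(log(4)) - F(0) = (sin(4)) - (sin(1)) = -sin(1) + sin(4).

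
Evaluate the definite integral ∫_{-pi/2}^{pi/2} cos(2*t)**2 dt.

pi/2

Use the identity cos^2(2*t) = (1 + cos(4*t))/2.
An antiderivative is F(t) = t/2 + sin(4*t)/8.
Then F(pi/2) - F(-pi/2) = (pi/4) - (-pi/4) = pi/2.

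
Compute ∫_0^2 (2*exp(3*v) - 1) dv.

-8/3 + 2*exp(6)/3

An antiderivative is F(v) = 2*exp(3*v)/3 - v.
Then F(2) - F(0) = (-2 + 2*exp(6)/3) - (2/3) = -8/3 + 2*exp(6)/3.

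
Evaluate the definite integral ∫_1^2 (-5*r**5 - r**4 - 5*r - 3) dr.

-346/5

By the power rule, an antiderivative is F(r) = -5*r**6/6 - r**5/5 - 5*r**2/2 - 3*r.
Then F(2) - F(1) = (-1136/15) - (-98/15) = -346/5.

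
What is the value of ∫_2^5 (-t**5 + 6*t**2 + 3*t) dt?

-2328

By the power rule, an antiderivative is F(t) = -t**6/6 + 2*t**3 + 3*t**2/2.
Then F(5) - F(2) = (-6950/3) - (34/3) = -2328.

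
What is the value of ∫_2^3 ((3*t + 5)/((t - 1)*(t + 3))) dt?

Factor the denominator: t**2 + 2*t - 3 = (t + 3)(t - 1).
Partial fractions: (3*t + 5)/((t - 1)*(t + 3)) = 1/(t + 3) + 2/(t - 1).
An antiderivative is F(t) = 2*log(t - 1) + log(t + 3).
Then F(3) - F(2) = (log(24)) - (log(5)) = log(24/5).

log(24/5)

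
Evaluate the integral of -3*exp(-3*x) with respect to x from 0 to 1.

-1 + exp(-3)

An antiderivative is F(x) = exp(-3*x).
Then F(1) - F(0) = (exp(-3)) - (1) = -1 + exp(-3).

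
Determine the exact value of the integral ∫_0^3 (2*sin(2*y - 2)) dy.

Let u = 2*y - 2, so du = 2 dy. When y = 0, u = -2; when y = 3, u = 4.
The integral becomes ∫ sin(u) du from -2 to 4, with antiderivative -cos(u).
Back in y: F(y) = -cos(2*y - 2).
Then F(3) - F(0) = (-cos(4)) - (-cos(2)) = cos(2) - cos(4).

cos(2) - cos(4)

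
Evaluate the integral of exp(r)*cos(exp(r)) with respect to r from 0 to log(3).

Let u = exp(r), so du = exp(r) dr. When r = 0, u = 1; when r = log(3), u = 3.
The integral becomes ∫ cos(u) du from 1 to 3, with antiderivative sin(u).
Back in r: F(r) = sin(exp(r)).
Then F(log(3)) - F(0) = (sin(3)) - (sin(1)) = -sin(1) + sin(3).

-sin(1) + sin(3)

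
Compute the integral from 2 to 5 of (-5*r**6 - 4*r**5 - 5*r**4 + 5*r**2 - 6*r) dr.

-483330/7

By the power rule, an antiderivative is F(r) = -5*r**7/7 - 2*r**6/3 - r**5 + 5*r**3/3 - 3*r**2.
Then F(5) - F(2) = (-1453450/21) - (-3460/21) = -483330/7.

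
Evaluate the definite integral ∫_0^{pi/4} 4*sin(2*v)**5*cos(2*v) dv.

Let u = sin(2*v), so du = 2*cos(2*v) dv. When v = 0, u = 0; when v = pi/4, u = 1.
The integral becomes 2·∫ u**5 du from 0 to 1, with antiderivative u**6/3.
Back in v: F(v) = sin(2*v)**6/3.
Then F(pi/4) - F(0) = (1/3) - (0) = 1/3.

1/3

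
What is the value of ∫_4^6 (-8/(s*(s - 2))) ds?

Factor the denominator: s**2 - 2*s = s(s - 2).
Partial fractions: -8/(s*(s - 2)) = 4/s - 4/(s - 2).
An antiderivative is F(s) = 4*log(s) - 4*log(s - 2).
Then F(6) - F(4) = (log(81/16)) - (log(16)) = -8*log(2) + 4*log(3).

-8*log(2) + 4*log(3)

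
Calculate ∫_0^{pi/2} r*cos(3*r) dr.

Integrate by parts once (u = r, dv = cos(3*r) dr).
An antiderivative is F(r) = r*sin(3*r)/3 + cos(3*r)/9.
Then F(pi/2) - F(0) = (-pi/6) - (1/9) = -pi/6 - 1/9.

-pi/6 - 1/9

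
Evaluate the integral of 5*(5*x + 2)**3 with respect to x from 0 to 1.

2385/4

Let u = 5*x + 2, so du = 5 dx. When x = 0, u = 2; when x = 1, u = 7.
The integral becomes ∫ u**3 du from 2 to 7, with antiderivative u**4/4.
Back in x: F(x) = (5*x + 2)**4/4.
Then F(1) - F(0) = (2401/4) - (4) = 2385/4.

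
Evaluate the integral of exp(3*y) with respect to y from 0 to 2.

An antiderivative is F(y) = exp(3*y)/3.
Then F(2) - F(0) = (exp(6)/3) - (1/3) = -1/3 + exp(6)/3.

-1/3 + exp(6)/3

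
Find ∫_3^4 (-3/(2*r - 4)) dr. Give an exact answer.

An antiderivative is F(r) = -3*log(2*r - 4)/2.
Then F(4) - F(3) = (-log(8)) - (-3*log(2)/2) = -3*log(2)/2.

-3*log(2)/2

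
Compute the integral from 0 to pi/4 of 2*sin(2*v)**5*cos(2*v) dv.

1/6

Let u = sin(2*v), so du = 2*cos(2*v) dv. When v = 0, u = 0; when v = pi/4, u = 1.
The integral becomes ∫ u**5 du from 0 to 1, with antiderivative u**6/6.
Back in v: F(v) = sin(2*v)**6/6.
Then F(pi/4) - F(0) = (1/6) - (0) = 1/6.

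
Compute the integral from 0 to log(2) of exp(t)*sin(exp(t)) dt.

Let u = exp(t), so du = exp(t) dt. When t = 0, u = 1; when t = log(2), u = 2.
The integral becomes ∫ sin(u) du from 1 to 2, with antiderivative -cos(u).
Back in t: F(t) = -cos(exp(t)).
Then F(log(2)) - F(0) = (-cos(2)) - (-cos(1)) = -cos(2) + cos(1).

-cos(2) + cos(1)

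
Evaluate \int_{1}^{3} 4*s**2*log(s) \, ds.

-104/9 + 36*log(3)

Integrate by parts once (u = ln s, dv = 4*s**2 ds).
An antiderivative is F(s) = 4*s**3*(3*log(s) - 1)/9.
Then F(3) - F(1) = (-12 + 36*log(3)) - (-4/9) = -104/9 + 36*log(3).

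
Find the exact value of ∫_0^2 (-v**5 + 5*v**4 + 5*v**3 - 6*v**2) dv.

By the power rule, an antiderivative is F(v) = -v**6/6 + v**5 + 5*v**4/4 - 2*v**3.
Then F(2) - F(0) = (76/3) - (0) = 76/3.

76/3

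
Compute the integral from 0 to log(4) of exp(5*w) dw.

Let u = exp(w), so du = exp(w) dw. When w = 0, u = 1; when w = log(4), u = 4.
The integral becomes ∫ u**4 du from 1 to 4, with antiderivative u**5/5.
Back in w: F(w) = exp(5*w)/5.
Then F(log(4)) - F(0) = (1024/5) - (1/5) = 1023/5.

1023/5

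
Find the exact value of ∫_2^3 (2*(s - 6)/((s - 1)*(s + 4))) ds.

-4*log(3) - 6*log(2) + 4*log(7)

Factor the denominator: s**2 + 3*s - 4 = (s + 4)(s - 1).
Partial fractions: 2*(s - 6)/((s - 1)*(s + 4)) = 4/(s + 4) - 2/(s - 1).
An antiderivative is F(s) = -2*log(s - 1) + 4*log(s + 4).
Then F(3) - F(2) = (-2*log(2) + 4*log(7)) - (4*log(2) + 4*log(3)) = -4*log(3) - 6*log(2) + 4*log(7).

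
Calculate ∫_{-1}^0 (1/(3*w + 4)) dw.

2*log(2)/3

An antiderivative is F(w) = log(3*w + 4)/3.
Then F(0) - F(-1) = (2*log(2)/3) - (0) = 2*log(2)/3.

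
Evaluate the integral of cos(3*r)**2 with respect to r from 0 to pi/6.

pi/12

Use the identity cos^2(3*r) = (1 + cos(6*r))/2.
An antiderivative is F(r) = r/2 + sin(6*r)/12.
Then F(pi/6) - F(0) = (pi/12) - (0) = pi/12.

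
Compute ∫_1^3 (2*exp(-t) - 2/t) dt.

An antiderivative is F(t) = -2*log(t) - 2*exp(-t).
Then F(3) - F(1) = (-2*log(3) - 2*exp(-3)) - (-2*exp(-1)) = -2*log(3) - 2*exp(-3) + 2*exp(-1).

-2*log(3) - 2*exp(-3) + 2*exp(-1)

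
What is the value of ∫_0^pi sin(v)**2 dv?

pi/2

Use the identity sin^2(v) = (1 - cos(2*v))/2.
An antiderivative is F(v) = v/2 - sin(2*v)/4.
Then F(pi) - F(0) = (pi/2) - (0) = pi/2.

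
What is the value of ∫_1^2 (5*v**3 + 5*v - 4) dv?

89/4

By the power rule, an antiderivative is F(v) = 5*v**4/4 + 5*v**2/2 - 4*v.
Then F(2) - F(1) = (22) - (-1/4) = 89/4.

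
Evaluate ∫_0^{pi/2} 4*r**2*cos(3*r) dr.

Integrate by parts twice (u = r^2, dv = 4*cos(3*r) dr).
An antiderivative is F(r) = 4*r**2*sin(3*r)/3 + 8*r*cos(3*r)/9 - 8*sin(3*r)/27.
Then F(pi/2) - F(0) = (8/27 - pi**2/3) - (0) = 8/27 - pi**2/3.

8/27 - pi**2/3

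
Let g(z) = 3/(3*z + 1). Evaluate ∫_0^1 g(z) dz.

Let u = 3*z + 1, so du = 3 dz. When z = 0, u = 1; when z = 1, u = 4.
The integral becomes ∫ 1/u du from 1 to 4, with antiderivative log(u).
Back in z: F(z) = log(3*z + 1).
Then F(1) - F(0) = (log(4)) - (0) = log(4).

log(4)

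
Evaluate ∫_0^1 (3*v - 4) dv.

By the power rule, an antiderivative is F(v) = 3*v**2/2 - 4*v.
Then F(1) - F(0) = (-5/2) - (0) = -5/2.

-5/2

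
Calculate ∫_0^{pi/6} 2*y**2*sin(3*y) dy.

Integrate by parts twice (u = y^2, dv = 2*sin(3*y) dy).
An antiderivative is F(y) = -2*y**2*cos(3*y)/3 + 4*y*sin(3*y)/9 + 4*cos(3*y)/27.
Then F(pi/6) - F(0) = (2*pi/27) - (4/27) = -4/27 + 2*pi/27.

-4/27 + 2*pi/27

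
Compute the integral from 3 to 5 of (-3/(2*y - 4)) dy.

-3*log(3)/2

An antiderivative is F(y) = -3*log(2*y - 4)/2.
Then F(5) - F(3) = (-3*log(6)/2) - (-3*log(2)/2) = -3*log(3)/2.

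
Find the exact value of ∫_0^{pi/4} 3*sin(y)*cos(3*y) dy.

0

Use the identity sin(y)cos(3*y) = [sin(4*y) + sin(-2*y)]/2.
An antiderivative is F(y) = 3*cos(2*y)/4 - 3*cos(4*y)/8.
Then F(pi/4) - F(0) = (3/8) - (3/8) = 0.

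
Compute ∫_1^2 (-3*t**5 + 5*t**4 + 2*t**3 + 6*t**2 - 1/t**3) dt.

165/8

By the power rule, an antiderivative is F(t) = -t**6/2 + t**5 + t**4/2 + 2*t**3 + 1/(2*t**2).
Then F(2) - F(1) = (193/8) - (7/2) = 165/8.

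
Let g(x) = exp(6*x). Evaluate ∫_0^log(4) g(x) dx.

Let u = exp(x), so du = exp(x) dx. When x = 0, u = 1; when x = log(4), u = 4.
The integral becomes ∫ u**5 du from 1 to 4, with antiderivative u**6/6.
Back in x: F(x) = exp(6*x)/6.
Then F(log(4)) - F(0) = (2048/3) - (1/6) = 1365/2.

1365/2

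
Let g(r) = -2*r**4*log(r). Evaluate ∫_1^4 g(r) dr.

Integrate by parts once (u = ln r, dv = -2*r**4 dr).
An antiderivative is F(r) = -2*r**5*(5*log(r) - 1)/25.
Then F(4) - F(1) = (2048/25 - 4096*log(2)/5) - (2/25) = 2046/25 - 4096*log(2)/5.

2046/25 - 4096*log(2)/5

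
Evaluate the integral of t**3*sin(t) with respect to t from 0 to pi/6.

-3 - sqrt(3)*pi**3/432 + pi**2/24 + sqrt(3)*pi/2

Integrate by parts 3 times (u = t^3, dv = sin(t) dt).
An antiderivative is F(t) = -t**3*cos(t) + 3*t**2*sin(t) + 6*t*cos(t) - 6*sin(t).
Then F(pi/6) - F(0) = (-3 - sqrt(3)*pi**3/432 + pi**2/24 + sqrt(3)*pi/2) - (0) = -3 - sqrt(3)*pi**3/432 + pi**2/24 + sqrt(3)*pi/2.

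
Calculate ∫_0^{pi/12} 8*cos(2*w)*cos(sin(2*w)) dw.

Let u = sin(2*w), so du = 2*cos(2*w) dw. When w = 0, u = 0; when w = pi/12, u = 1/2.
The integral becomes 4·∫ cos(u) du from 0 to 1/2, with antiderivative 4*sin(u).
Back in w: F(w) = 4*sin(sin(2*w)).
Then F(pi/12) - F(0) = (4*sin(1/2)) - (0) = 4*sin(1/2).

4*sin(1/2)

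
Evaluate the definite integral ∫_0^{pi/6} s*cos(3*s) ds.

Integrate by parts once (u = s, dv = cos(3*s) ds).
An antiderivative is F(s) = s*sin(3*s)/3 + cos(3*s)/9.
Then F(pi/6) - F(0) = (pi/18) - (1/9) = -1/9 + pi/18.

-1/9 + pi/18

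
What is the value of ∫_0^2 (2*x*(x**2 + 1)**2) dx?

124/3

Let u = x**2 + 1, so du = 2*x dx. When x = 0, u = 1; when x = 2, u = 5.
The integral becomes ∫ u**2 du from 1 to 5, with antiderivative u**3/3.
Back in x: F(x) = (x**2 + 1)**3/3.
Then F(2) - F(0) = (125/3) - (1/3) = 124/3.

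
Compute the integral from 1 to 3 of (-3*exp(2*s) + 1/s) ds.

An antiderivative is F(s) = -3*exp(2*s)/2 + log(s).
Then F(3) - F(1) = (-3*exp(6)/2 + log(3)) - (-3*exp(2)/2) = -3*exp(6)/2 + log(3) + 3*exp(2)/2.

-3*exp(6)/2 + log(3) + 3*exp(2)/2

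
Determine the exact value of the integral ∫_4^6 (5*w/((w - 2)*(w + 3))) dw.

Factor the denominator: w**2 + w - 6 = (w + 3)(w - 2).
Partial fractions: 5*w/((w - 2)*(w + 3)) = 3/(w + 3) + 2/(w - 2).
An antiderivative is F(w) = 2*log(w - 2) + 3*log(w + 3).
Then F(6) - F(4) = (4*log(2) + 6*log(3)) - (2*log(2) + 3*log(7)) = -3*log(7) + 2*log(2) + 6*log(3).

-3*log(7) + 2*log(2) + 6*log(3)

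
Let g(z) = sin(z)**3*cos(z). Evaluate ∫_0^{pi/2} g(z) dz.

Let u = sin(z), so du = cos(z) dz. When z = 0, u = 0; when z = pi/2, u = 1.
The integral becomes ∫ u**3 du from 0 to 1, with antiderivative u**4/4.
Back in z: F(z) = sin(z)**4/4.
Then F(pi/2) - F(0) = (1/4) - (0) = 1/4.

1/4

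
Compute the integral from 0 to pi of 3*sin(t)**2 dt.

3*pi/2

Use the identity sin^2(t) = (1 - cos(2*t))/2.
An antiderivative is F(t) = 3*t/2 - 3*sin(2*t)/4.
Then F(pi) - F(0) = (3*pi/2) - (0) = 3*pi/2.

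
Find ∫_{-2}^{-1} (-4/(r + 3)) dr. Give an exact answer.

-log(16)

An antiderivative is F(r) = -4*log(r + 3).
Then F(-1) - F(-2) = (-log(16)) - (0) = -log(16).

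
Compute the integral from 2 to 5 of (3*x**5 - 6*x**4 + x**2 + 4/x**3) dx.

By the power rule, an antiderivative is F(x) = x**6/2 - 6*x**5/5 + x**3/3 - 2/x**2.
Then F(5) - F(2) = (615613/150) - (-127/30) = 102708/25.

102708/25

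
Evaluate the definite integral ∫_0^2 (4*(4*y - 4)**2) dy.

128/3

Let u = 4*y - 4, so du = 4 dy. When y = 0, u = -4; when y = 2, u = 4.
The integral becomes ∫ u**2 du from -4 to 4, with antiderivative u**3/3.
Back in y: F(y) = (4*y - 4)**3/3.
Then F(2) - F(0) = (64/3) - (-64/3) = 128/3.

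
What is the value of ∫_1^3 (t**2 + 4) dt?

50/3

By the power rule, an antiderivative is F(t) = t**3/3 + 4*t.
Then F(3) - F(1) = (21) - (13/3) = 50/3.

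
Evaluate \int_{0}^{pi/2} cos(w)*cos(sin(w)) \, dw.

Let u = sin(w), so du = cos(w) dw. When w = 0, u = 0; when w = pi/2, u = 1.
The integral becomes ∫ cos(u) du from 0 to 1, with antiderivative sin(u).
Back in w: F(w) = sin(sin(w)).
Then F(pi/2) - F(0) = (sin(1)) - (0) = sin(1).

sin(1)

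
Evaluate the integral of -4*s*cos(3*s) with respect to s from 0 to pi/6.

Integrate by parts once (u = s, dv = -4*cos(3*s) ds).
An antiderivative is F(s) = -4*s*sin(3*s)/3 - 4*cos(3*s)/9.
Then F(pi/6) - F(0) = (-2*pi/9) - (-4/9) = 4/9 - 2*pi/9.

4/9 - 2*pi/9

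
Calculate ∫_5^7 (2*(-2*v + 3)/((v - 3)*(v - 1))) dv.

-log(12)

Factor the denominator: v**2 - 4*v + 3 = (v - 1)(v - 3).
Partial fractions: 2*(-2*v + 3)/((v - 3)*(v - 1)) = -1/(v - 1) - 3/(v - 3).
An antiderivative is F(v) = -3*log(v - 3) - log(v - 1).
Then F(7) - F(5) = (-7*log(2) - log(3)) - (-log(32)) = -log(12).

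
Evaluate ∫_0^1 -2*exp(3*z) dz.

An antiderivative is F(z) = -2*exp(3*z)/3.
Then F(1) - F(0) = (-2*exp(3)/3) - (-2/3) = 2/3 - 2*exp(3)/3.

2/3 - 2*exp(3)/3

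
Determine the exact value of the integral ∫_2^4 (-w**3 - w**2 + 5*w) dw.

By the power rule, an antiderivative is F(w) = -w**4/4 - w**3/3 + 5*w**2/2.
Then F(4) - F(2) = (-136/3) - (10/3) = -146/3.

-146/3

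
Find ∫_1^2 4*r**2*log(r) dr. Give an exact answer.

-28/9 + 32*log(2)/3

Integrate by parts once (u = ln r, dv = 4*r**2 dr).
An antiderivative is F(r) = 4*r**3*(3*log(r) - 1)/9.
Then F(2) - F(1) = (-32/9 + 32*log(2)/3) - (-4/9) = -28/9 + 32*log(2)/3.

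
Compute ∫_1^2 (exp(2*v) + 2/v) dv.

An antiderivative is F(v) = exp(2*v)/2 + 2*log(v).
Then F(2) - F(1) = (log(4) + exp(4)/2) - (exp(2)/2) = -exp(2)/2 + log(4) + exp(4)/2.

-exp(2)/2 + log(4) + exp(4)/2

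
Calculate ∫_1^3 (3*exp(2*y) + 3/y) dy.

-3*exp(2)/2 + log(27) + 3*exp(6)/2

An antiderivative is F(y) = 3*exp(2*y)/2 + 3*log(y).
Then F(3) - F(1) = (log(27) + 3*exp(6)/2) - (3*exp(2)/2) = -3*exp(2)/2 + log(27) + 3*exp(6)/2.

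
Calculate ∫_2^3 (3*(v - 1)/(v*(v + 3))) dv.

Factor the denominator: v**2 + 3*v = (v + 3)v.
Partial fractions: 3*(v - 1)/(v*(v + 3)) = 4/(v + 3) - 1/v.
An antiderivative is F(v) = -log(v) + 4*log(v + 3).
Then F(3) - F(2) = (4*log(2) + 3*log(3)) - (-log(2) + 4*log(5)) = -4*log(5) + 3*log(3) + 5*log(2).

-4*log(5) + 3*log(3) + 5*log(2)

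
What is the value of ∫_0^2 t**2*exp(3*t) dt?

-2/27 + 26*exp(6)/27

Integrate by parts twice (u = t^2, dv = exp(3*t) dt).
An antiderivative is F(t) = (9*t**2 - 6*t + 2)*exp(3*t)/27.
Then F(2) - F(0) = (26*exp(6)/27) - (2/27) = -2/27 + 26*exp(6)/27.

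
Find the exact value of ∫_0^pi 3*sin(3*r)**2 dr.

Use the identity sin^2(3*r) = (1 - cos(6*r))/2.
An antiderivative is F(r) = 3*r/2 - sin(6*r)/4.
Then F(pi) - F(0) = (3*pi/2) - (0) = 3*pi/2.

3*pi/2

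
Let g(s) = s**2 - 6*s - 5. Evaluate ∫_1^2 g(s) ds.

By the power rule, an antiderivative is F(s) = s**3/3 - 3*s**2 - 5*s.
Then F(2) - F(1) = (-58/3) - (-23/3) = -35/3.

-35/3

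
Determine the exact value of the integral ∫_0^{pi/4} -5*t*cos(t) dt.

-5*sqrt(2)/2 - 5*sqrt(2)*pi/8 + 5

Integrate by parts once (u = t, dv = -5*cos(t) dt).
An antiderivative is F(t) = -5*t*sin(t) - 5*cos(t).
Then F(pi/4) - F(0) = (5*sqrt(2)*(-4 - pi)/8) - (-5) = -5*sqrt(2)/2 - 5*sqrt(2)*pi/8 + 5.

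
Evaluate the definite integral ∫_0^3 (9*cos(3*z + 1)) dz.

-3*sin(1) + 3*sin(10)

Let u = 3*z + 1, so du = 3 dz. When z = 0, u = 1; when z = 3, u = 10.
The integral becomes 3·∫ cos(u) du from 1 to 10, with antiderivative 3*sin(u).
Back in z: F(z) = 3*sin(3*z + 1).
Then F(3) - F(0) = (3*sin(10)) - (3*sin(1)) = -3*sin(1) + 3*sin(10).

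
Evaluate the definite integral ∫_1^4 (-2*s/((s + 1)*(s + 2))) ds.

Factor the denominator: s**2 + 3*s + 2 = (s + 2)(s + 1).
Partial fractions: -2*s/((s + 1)*(s + 2)) = -4/(s + 2) + 2/(s + 1).
An antiderivative is F(s) = 2*log(s + 1) - 4*log(s + 2).
Then F(4) - F(1) = (-4*log(3) - 4*log(2) + 2*log(5)) - (log(4/81)) = log(25/64).

log(25/64)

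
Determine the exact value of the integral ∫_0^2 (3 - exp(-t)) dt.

exp(-2) + 5

An antiderivative is F(t) = 3*t + exp(-t).
Then F(2) - F(0) = (exp(-2) + 6) - (1) = exp(-2) + 5.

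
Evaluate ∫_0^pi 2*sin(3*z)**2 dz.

Use the identity sin^2(3*z) = (1 - cos(6*z))/2.
An antiderivative is F(z) = z - sin(6*z)/6.
Then F(pi) - F(0) = (pi) - (0) = pi.

pi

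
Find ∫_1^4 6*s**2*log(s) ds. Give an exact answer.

Integrate by parts once (u = ln s, dv = 6*s**2 ds).
An antiderivative is F(s) = 2*s**3*(3*log(s) - 1)/3.
Then F(4) - F(1) = (-128/3 + 256*log(2)) - (-2/3) = -42 + 256*log(2).

-42 + 256*log(2)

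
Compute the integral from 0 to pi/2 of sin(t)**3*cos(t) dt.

Let u = sin(t), so du = cos(t) dt. When t = 0, u = 0; when t = pi/2, u = 1.
The integral becomes ∫ u**3 du from 0 to 1, with antiderivative u**4/4.
Back in t: F(t) = sin(t)**4/4.
Then F(pi/2) - F(0) = (1/4) - (0) = 1/4.

1/4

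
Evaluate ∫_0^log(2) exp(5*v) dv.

Let u = exp(v), so du = exp(v) dv. When v = 0, u = 1; when v = log(2), u = 2.
The integral becomes ∫ u**4 du from 1 to 2, with antiderivative u**5/5.
Back in v: F(v) = exp(5*v)/5.
Then F(log(2)) - F(0) = (32/5) - (1/5) = 31/5.

31/5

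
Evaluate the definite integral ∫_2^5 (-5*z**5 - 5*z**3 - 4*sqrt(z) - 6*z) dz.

By the power rule, an antiderivative is F(z) = -5*z**6/6 - 5*z**4/4 - 8*z**(3/2)/3 - 3*z**2.
Then F(5) - F(2) = (-166525/12 - 40*sqrt(5)/3) - (-256/3 - 16*sqrt(2)/3) = -55167/4 - 40*sqrt(5)/3 + 16*sqrt(2)/3.

-55167/4 - 40*sqrt(5)/3 + 16*sqrt(2)/3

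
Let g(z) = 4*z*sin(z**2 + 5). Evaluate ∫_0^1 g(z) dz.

Let u = z**2 + 5, so du = 2*z dz. When z = 0, u = 5; when z = 1, u = 6.
The integral becomes 2·∫ sin(u) du from 5 to 6, with antiderivative -2*cos(u).
Back in z: F(z) = -2*cos(z**2 + 5).
Then F(1) - F(0) = (-2*cos(6)) - (-2*cos(5)) = -2*cos(6) + 2*cos(5).

-2*cos(6) + 2*cos(5)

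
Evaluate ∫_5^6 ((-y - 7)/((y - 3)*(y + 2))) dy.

log(32/63)

Factor the denominator: y**2 - y - 6 = (y + 2)(y - 3).
Partial fractions: (-y - 7)/((y - 3)*(y + 2)) = 1/(y + 2) - 2/(y - 3).
An antiderivative is F(y) = -2*log(y - 3) + log(y + 2).
Then F(6) - F(5) = (log(8/9)) - (log(7/4)) = log(32/63).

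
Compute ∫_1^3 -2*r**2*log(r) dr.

Integrate by parts once (u = ln r, dv = -2*r**2 dr).
An antiderivative is F(r) = -2*r**3*(3*log(r) - 1)/9.
Then F(3) - F(1) = (6 - 18*log(3)) - (2/9) = 52/9 - 18*log(3).

52/9 - 18*log(3)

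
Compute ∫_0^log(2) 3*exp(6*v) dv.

Let u = exp(v), so du = exp(v) dv. When v = 0, u = 1; when v = log(2), u = 2.
The integral becomes 3·∫ u**5 du from 1 to 2, with antiderivative u**6/2.
Back in v: F(v) = exp(6*v)/2.
Then F(log(2)) - F(0) = (32) - (1/2) = 63/2.

63/2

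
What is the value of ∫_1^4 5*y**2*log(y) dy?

Integrate by parts once (u = ln y, dv = 5*y**2 dy).
An antiderivative is F(y) = 5*y**3*(3*log(y) - 1)/9.
Then F(4) - F(1) = (-320/9 + 640*log(2)/3) - (-5/9) = -35 + 640*log(2)/3.

-35 + 640*log(2)/3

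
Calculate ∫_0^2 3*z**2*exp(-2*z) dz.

Integrate by parts twice (u = z^2, dv = 3*exp(-2*z) dz).
An antiderivative is F(z) = (-6*z**2 - 6*z - 3)*exp(-2*z)/4.
Then F(2) - F(0) = (-39*exp(-4)/4) - (-3/4) = 3/4 - 39*exp(-4)/4.

3/4 - 39*exp(-4)/4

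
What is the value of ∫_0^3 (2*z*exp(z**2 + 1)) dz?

-exp(1) + exp(10)

Let u = z**2 + 1, so du = 2*z dz. When z = 0, u = 1; when z = 3, u = 10.
The integral becomes ∫ exp(u) du from 1 to 10, with antiderivative exp(u).
Back in z: F(z) = exp(z**2 + 1).
Then F(3) - F(0) = (exp(10)) - (exp(1)) = -exp(1) + exp(10).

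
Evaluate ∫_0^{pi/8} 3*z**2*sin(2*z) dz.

Integrate by parts twice (u = z^2, dv = 3*sin(2*z) dz).
An antiderivative is F(z) = -3*z**2*cos(2*z)/2 + 3*z*sin(2*z)/2 + 3*cos(2*z)/4.
Then F(pi/8) - F(0) = (3*sqrt(2)*(-pi**2 + 8*pi + 32)/256) - (3/4) = -3/4 - 3*sqrt(2)*pi**2/256 + 3*sqrt(2)*pi/32 + 3*sqrt(2)/8.

-3/4 - 3*sqrt(2)*pi**2/256 + 3*sqrt(2)*pi/32 + 3*sqrt(2)/8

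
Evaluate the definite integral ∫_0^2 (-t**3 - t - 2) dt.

-10

By the power rule, an antiderivative is F(t) = -t**4/4 - t**2/2 - 2*t.
Then F(2) - F(0) = (-10) - (0) = -10.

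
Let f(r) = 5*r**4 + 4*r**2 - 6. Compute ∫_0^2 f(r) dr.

92/3

By the power rule, an antiderivative is F(r) = r**5 + 4*r**3/3 - 6*r.
Then F(2) - F(0) = (92/3) - (0) = 92/3.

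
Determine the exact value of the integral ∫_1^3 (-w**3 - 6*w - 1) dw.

By the power rule, an antiderivative is F(w) = -w**4/4 - 3*w**2 - w.
Then F(3) - F(1) = (-201/4) - (-17/4) = -46.

-46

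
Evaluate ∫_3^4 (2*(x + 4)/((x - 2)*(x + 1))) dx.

-2*log(5) + 8*log(2)

Factor the denominator: x**2 - x - 2 = (x + 1)(x - 2).
Partial fractions: 2*(x + 4)/((x - 2)*(x + 1)) = -2/(x + 1) + 4/(x - 2).
An antiderivative is F(x) = 4*log(x - 2) - 2*log(x + 1).
Then F(4) - F(3) = (log(16/25)) - (-log(16)) = -2*log(5) + 8*log(2).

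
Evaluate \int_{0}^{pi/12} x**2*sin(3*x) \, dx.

Integrate by parts twice (u = x^2, dv = sin(3*x) dx).
An antiderivative is F(x) = -x**2*cos(3*x)/3 + 2*x*sin(3*x)/9 + 2*cos(3*x)/27.
Then F(pi/12) - F(0) = (sqrt(2)*(-pi**2 + 8*pi + 32)/864) - (2/27) = -2/27 - sqrt(2)*pi**2/864 + sqrt(2)*pi/108 + sqrt(2)/27.

-2/27 - sqrt(2)*pi**2/864 + sqrt(2)*pi/108 + sqrt(2)/27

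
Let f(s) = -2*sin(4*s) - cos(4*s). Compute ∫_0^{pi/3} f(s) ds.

An antiderivative is F(s) = -sin(4*s)/4 + cos(4*s)/2.
Then F(pi/3) - F(0) = (-1/4 + sqrt(3)/8) - (1/2) = -3/4 + sqrt(3)/8.

-3/4 + sqrt(3)/8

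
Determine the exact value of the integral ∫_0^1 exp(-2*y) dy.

An antiderivative is F(y) = -exp(-2*y)/2.
Then F(1) - F(0) = (-exp(-2)/2) - (-1/2) = -(1 - exp(2))*exp(-2)/2.

-(1 - exp(2))*exp(-2)/2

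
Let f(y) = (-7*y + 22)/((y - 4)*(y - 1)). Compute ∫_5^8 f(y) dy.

Factor the denominator: y**2 - 5*y + 4 = (y - 1)(y - 4).
Partial fractions: (-7*y + 22)/((y - 4)*(y - 1)) = -5/(y - 1) - 2/(y - 4).
An antiderivative is F(y) = -2*log(y - 4) - 5*log(y - 1).
Then F(8) - F(5) = (-5*log(7) - 4*log(2)) - (-10*log(2)) = -5*log(7) + 6*log(2).

-5*log(7) + 6*log(2)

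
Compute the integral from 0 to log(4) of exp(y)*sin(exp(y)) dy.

Let u = exp(y), so du = exp(y) dy. When y = 0, u = 1; when y = log(4), u = 4.
The integral becomes ∫ sin(u) du from 1 to 4, with antiderivative -cos(u).
Back in y: F(y) = -cos(exp(y)).
Then F(log(4)) - F(0) = (-cos(4)) - (-cos(1)) = cos(1) - cos(4).

cos(1) - cos(4)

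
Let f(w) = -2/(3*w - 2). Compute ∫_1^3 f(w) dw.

An antiderivative is F(w) = -2*log(3*w - 2)/3.
Then F(3) - F(1) = (-2*log(7)/3) - (0) = -2*log(7)/3.

-2*log(7)/3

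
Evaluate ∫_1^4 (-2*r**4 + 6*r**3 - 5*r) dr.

-321/5

By the power rule, an antiderivative is F(r) = -2*r**5/5 + 3*r**4/2 - 5*r**2/2.
Then F(4) - F(1) = (-328/5) - (-7/5) = -321/5.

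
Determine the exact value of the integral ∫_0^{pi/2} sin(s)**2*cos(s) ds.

1/3

Let u = sin(s), so du = cos(s) ds. When s = 0, u = 0; when s = pi/2, u = 1.
The integral becomes ∫ u**2 du from 0 to 1, with antiderivative u**3/3.
Back in s: F(s) = sin(s)**3/3.
Then F(pi/2) - F(0) = (1/3) - (0) = 1/3.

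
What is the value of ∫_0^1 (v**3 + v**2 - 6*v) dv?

-29/12

By the power rule, an antiderivative is F(v) = v**4/4 + v**3/3 - 3*v**2.
Then F(1) - F(0) = (-29/12) - (0) = -29/12.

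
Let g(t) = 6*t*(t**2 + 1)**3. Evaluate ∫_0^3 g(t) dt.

29997/4

Let u = t**2 + 1, so du = 2*t dt. When t = 0, u = 1; when t = 3, u = 10.
The integral becomes 3·∫ u**3 du from 1 to 10, with antiderivative 3*u**4/4.
Back in t: F(t) = 3*(t**2 + 1)**4/4.
Then F(3) - F(0) = (7500) - (3/4) = 29997/4.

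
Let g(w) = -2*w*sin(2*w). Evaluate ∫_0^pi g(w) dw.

pi

Integrate by parts once (u = w, dv = -2*sin(2*w) dw).
An antiderivative is F(w) = w*cos(2*w) - sin(2*w)/2.
Then F(pi) - F(0) = (pi) - (0) = pi.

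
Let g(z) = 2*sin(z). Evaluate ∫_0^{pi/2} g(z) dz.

2

An antiderivative is F(z) = -2*cos(z).
Then F(pi/2) - F(0) = (0) - (-2) = 2.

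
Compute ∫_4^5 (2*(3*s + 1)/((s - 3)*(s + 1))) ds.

Factor the denominator: s**2 - 2*s - 3 = (s + 1)(s - 3).
Partial fractions: 2*(3*s + 1)/((s - 3)*(s + 1)) = 1/(s + 1) + 5/(s - 3).
An antiderivative is F(s) = 5*log(s - 3) + log(s + 1).
Then F(5) - F(4) = (log(3) + 6*log(2)) - (log(5)) = -log(5) + log(3) + 6*log(2).

-log(5) + log(3) + 6*log(2)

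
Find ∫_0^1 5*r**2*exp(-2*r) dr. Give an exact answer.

5/4 - 25*exp(-2)/4

Integrate by parts twice (u = r^2, dv = 5*exp(-2*r) dr).
An antiderivative is F(r) = (-10*r**2 - 10*r - 5)*exp(-2*r)/4.
Then F(1) - F(0) = (-25*exp(-2)/4) - (-5/4) = 5/4 - 25*exp(-2)/4.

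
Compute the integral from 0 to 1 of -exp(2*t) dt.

An antiderivative is F(t) = -exp(2*t)/2.
Then F(1) - F(0) = (-exp(2)/2) - (-1/2) = 1/2 - exp(2)/2.

1/2 - exp(2)/2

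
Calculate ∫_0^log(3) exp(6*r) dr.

Let u = exp(r), so du = exp(r) dr. When r = 0, u = 1; when r = log(3), u = 3.
The integral becomes ∫ u**5 du from 1 to 3, with antiderivative u**6/6.
Back in r: F(r) = exp(6*r)/6.
Then F(log(3)) - F(0) = (243/2) - (1/6) = 364/3.

364/3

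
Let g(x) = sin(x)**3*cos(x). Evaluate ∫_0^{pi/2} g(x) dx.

1/4

Let u = sin(x), so du = cos(x) dx. When x = 0, u = 0; when x = pi/2, u = 1.
The integral becomes ∫ u**3 du from 0 to 1, with antiderivative u**4/4.
Back in x: F(x) = sin(x)**4/4.
Then F(pi/2) - F(0) = (1/4) - (0) = 1/4.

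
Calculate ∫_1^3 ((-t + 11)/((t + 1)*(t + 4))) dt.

-5*log(7) + 4*log(2) + 5*log(5)

Factor the denominator: t**2 + 5*t + 4 = (t + 4)(t + 1).
Partial fractions: (-t + 11)/((t + 1)*(t + 4)) = -5/(t + 4) + 4/(t + 1).
An antiderivative is F(t) = 4*log(t + 1) - 5*log(t + 4).
Then F(3) - F(1) = (-5*log(7) + 8*log(2)) - (-5*log(5) + 4*log(2)) = -5*log(7) + 4*log(2) + 5*log(5).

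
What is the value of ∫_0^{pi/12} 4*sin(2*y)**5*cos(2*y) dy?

1/192

Let u = sin(2*y), so du = 2*cos(2*y) dy. When y = 0, u = 0; when y = pi/12, u = 1/2.
The integral becomes 2·∫ u**5 du from 0 to 1/2, with antiderivative u**6/3.
Back in y: F(y) = sin(2*y)**6/3.
Then F(pi/12) - F(0) = (1/192) - (0) = 1/192.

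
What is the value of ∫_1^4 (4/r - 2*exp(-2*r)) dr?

-exp(-2) + exp(-8) + 8*log(2)

An antiderivative is F(r) = 4*log(r) + exp(-2*r).
Then F(4) - F(1) = (exp(-8) + 8*log(2)) - (exp(-2)) = -exp(-2) + exp(-8) + 8*log(2).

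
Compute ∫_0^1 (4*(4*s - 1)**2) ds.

28/3

Let u = 4*s - 1, so du = 4 ds. When s = 0, u = -1; when s = 1, u = 3.
The integral becomes ∫ u**2 du from -1 to 3, with antiderivative u**3/3.
Back in s: F(s) = (4*s - 1)**3/3.
Then F(1) - F(0) = (9) - (-1/3) = 28/3.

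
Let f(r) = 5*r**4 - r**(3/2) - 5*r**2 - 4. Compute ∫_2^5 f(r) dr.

By the power rule, an antiderivative is F(r) = -2*r**(5/2)/5 + r**5 - 5*r**3/3 - 4*r.
Then F(5) - F(2) = (8690/3 - 10*sqrt(5)) - (32/3 - 8*sqrt(2)/5) = -10*sqrt(5) + 8*sqrt(2)/5 + 2886.

-10*sqrt(5) + 8*sqrt(2)/5 + 2886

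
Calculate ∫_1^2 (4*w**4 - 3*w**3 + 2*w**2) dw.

1093/60

By the power rule, an antiderivative is F(w) = 4*w**5/5 - 3*w**4/4 + 2*w**3/3.
Then F(2) - F(1) = (284/15) - (43/60) = 1093/60.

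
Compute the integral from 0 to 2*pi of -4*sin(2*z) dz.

An antiderivative is F(z) = 2*cos(2*z).
Then F(2*pi) - F(0) = (2) - (2) = 0.

0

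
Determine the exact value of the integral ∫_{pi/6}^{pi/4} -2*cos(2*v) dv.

An antiderivative is F(v) = -sin(2*v).
Then F(pi/4) - F(pi/6) = (-1) - (-sqrt(3)/2) = -1 + sqrt(3)/2.

-1 + sqrt(3)/2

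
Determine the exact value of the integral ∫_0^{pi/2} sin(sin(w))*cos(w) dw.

Let u = sin(w), so du = cos(w) dw. When w = 0, u = 0; when w = pi/2, u = 1.
The integral becomes ∫ sin(u) du from 0 to 1, with antiderivative -cos(u).
Back in w: F(w) = -cos(sin(w)).
Then F(pi/2) - F(0) = (-cos(1)) - (-1) = 1 - cos(1).

1 - cos(1)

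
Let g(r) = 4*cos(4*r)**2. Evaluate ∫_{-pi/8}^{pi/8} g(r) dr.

Use the identity cos^2(4*r) = (1 + cos(8*r))/2.
An antiderivative is F(r) = 2*r + sin(8*r)/4.
Then F(pi/8) - F(-pi/8) = (pi/4) - (-pi/4) = pi/2.

pi/2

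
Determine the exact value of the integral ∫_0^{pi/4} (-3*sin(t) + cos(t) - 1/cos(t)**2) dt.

-4 + 2*sqrt(2)

An antiderivative is F(t) = sin(t) + 3*cos(t) - tan(t).
Then F(pi/4) - F(0) = (-1 + 2*sqrt(2)) - (3) = -4 + 2*sqrt(2).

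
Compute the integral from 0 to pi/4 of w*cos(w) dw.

-1 + sqrt(2)*pi/8 + sqrt(2)/2

Integrate by parts once (u = w, dv = cos(w) dw).
An antiderivative is F(w) = w*sin(w) + cos(w).
Then F(pi/4) - F(0) = (sqrt(2)*(pi + 4)/8) - (1) = -1 + sqrt(2)*pi/8 + sqrt(2)/2.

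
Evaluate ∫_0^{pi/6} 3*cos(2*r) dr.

An antiderivative is F(r) = 3*sin(2*r)/2.
Then F(pi/6) - F(0) = (3*sqrt(3)/4) - (0) = 3*sqrt(3)/4.

3*sqrt(3)/4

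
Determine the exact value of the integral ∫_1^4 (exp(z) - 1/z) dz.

-exp(1) - log(4) + exp(4)

An antiderivative is F(z) = exp(z) - log(z).
Then F(4) - F(1) = (-log(4) + exp(4)) - (exp(1)) = -exp(1) - log(4) + exp(4).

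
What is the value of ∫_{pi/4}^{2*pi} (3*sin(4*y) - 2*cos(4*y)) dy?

An antiderivative is F(y) = -sin(4*y)/2 - 3*cos(4*y)/4.
Then F(2*pi) - F(pi/4) = (-3/4) - (3/4) = -3/2.

-3/2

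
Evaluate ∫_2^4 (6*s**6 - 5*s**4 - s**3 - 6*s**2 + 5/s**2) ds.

357587/28

By the power rule, an antiderivative is F(s) = 6*s**7/7 - s**5 - s**4/4 - 2*s**3 - 5/s.
Then F(4) - F(2) = (359133/28) - (773/14) = 357587/28.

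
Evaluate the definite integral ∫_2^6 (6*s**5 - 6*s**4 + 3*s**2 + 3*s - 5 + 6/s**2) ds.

187686/5

By the power rule, an antiderivative is F(s) = s**6 - 6*s**5/5 + s**3 + 3*s**2/2 - 5*s - 6/s.
Then F(6) - F(2) = (187819/5) - (133/5) = 187686/5.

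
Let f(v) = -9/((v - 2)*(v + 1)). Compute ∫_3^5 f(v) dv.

Factor the denominator: v**2 - v - 2 = (v + 1)(v - 2).
Partial fractions: -9/((v - 2)*(v + 1)) = 3/(v + 1) - 3/(v - 2).
An antiderivative is F(v) = -3*log(v - 2) + 3*log(v + 1).
Then F(5) - F(3) = (log(8)) - (log(64)) = -log(8).

-log(8)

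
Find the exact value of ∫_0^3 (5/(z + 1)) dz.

10*log(2)

An antiderivative is F(z) = 5*log(z + 1).
Then F(3) - F(0) = (10*log(2)) - (0) = 10*log(2).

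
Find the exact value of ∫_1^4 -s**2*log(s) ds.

Integrate by parts once (u = ln s, dv = -s**2 ds).
An antiderivative is F(s) = -s**3*(3*log(s) - 1)/9.
Then F(4) - F(1) = (64/9 - 128*log(2)/3) - (1/9) = 7 - 128*log(2)/3.

7 - 128*log(2)/3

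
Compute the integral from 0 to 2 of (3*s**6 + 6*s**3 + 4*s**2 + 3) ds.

By the power rule, an antiderivative is F(s) = 3*s**7/7 + 3*s**4/2 + 4*s**3/3 + 3*s.
Then F(2) - F(0) = (2006/21) - (0) = 2006/21.

2006/21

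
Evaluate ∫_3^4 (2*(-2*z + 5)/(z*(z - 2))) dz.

Factor the denominator: z**2 - 2*z = z(z - 2).
Partial fractions: 2*(-2*z + 5)/(z*(z - 2)) = -5/z + 1/(z - 2).
An antiderivative is F(z) = -5*log(z) + log(z - 2).
Then F(4) - F(3) = (-9*log(2)) - (-5*log(3)) = -9*log(2) + 5*log(3).

-9*log(2) + 5*log(3)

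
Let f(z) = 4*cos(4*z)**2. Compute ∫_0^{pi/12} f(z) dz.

Use the identity cos^2(4*z) = (1 + cos(8*z))/2.
An antiderivative is F(z) = 2*z + sin(8*z)/4.
Then F(pi/12) - F(0) = (sqrt(3)/8 + pi/6) - (0) = sqrt(3)/8 + pi/6.

sqrt(3)/8 + pi/6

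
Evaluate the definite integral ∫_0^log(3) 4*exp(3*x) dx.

Let u = exp(x), so du = exp(x) dx. When x = 0, u = 1; when x = log(3), u = 3.
The integral becomes 4·∫ u**2 du from 1 to 3, with antiderivative 4*u**3/3.
Back in x: F(x) = 4*exp(3*x)/3.
Then F(log(3)) - F(0) = (36) - (4/3) = 104/3.

104/3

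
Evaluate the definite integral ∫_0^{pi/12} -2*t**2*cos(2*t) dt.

Integrate by parts twice (u = t^2, dv = -2*cos(2*t) dt).
An antiderivative is F(t) = -t**2*sin(2*t) - t*cos(2*t) + sin(2*t)/2.
Then F(pi/12) - F(0) = (-sqrt(3)*pi/24 - pi**2/288 + 1/4) - (0) = -sqrt(3)*pi/24 - pi**2/288 + 1/4.

-sqrt(3)*pi/24 - pi**2/288 + 1/4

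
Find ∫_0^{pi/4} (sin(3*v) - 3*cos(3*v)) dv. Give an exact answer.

An antiderivative is F(v) = -sin(3*v) - cos(3*v)/3.
Then F(pi/4) - F(0) = (-sqrt(2)/3) - (-1/3) = 1/3 - sqrt(2)/3.

1/3 - sqrt(2)/3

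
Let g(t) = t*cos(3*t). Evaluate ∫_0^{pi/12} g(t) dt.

Integrate by parts once (u = t, dv = cos(3*t) dt).
An antiderivative is F(t) = t*sin(3*t)/3 + cos(3*t)/9.
Then F(pi/12) - F(0) = (sqrt(2)*(pi + 4)/72) - (1/9) = -1/9 + sqrt(2)*pi/72 + sqrt(2)/18.

-1/9 + sqrt(2)*pi/72 + sqrt(2)/18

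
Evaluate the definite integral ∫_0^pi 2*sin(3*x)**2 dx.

Use the identity sin^2(3*x) = (1 - cos(6*x))/2.
An antiderivative is F(x) = x - sin(6*x)/6.
Then F(pi) - F(0) = (pi) - (0) = pi.

pi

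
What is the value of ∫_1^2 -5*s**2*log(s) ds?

35/9 - 40*log(2)/3

Integrate by parts once (u = ln s, dv = -5*s**2 ds).
An antiderivative is F(s) = -5*s**3*(3*log(s) - 1)/9.
Then F(2) - F(1) = (40/9 - 40*log(2)/3) - (5/9) = 35/9 - 40*log(2)/3.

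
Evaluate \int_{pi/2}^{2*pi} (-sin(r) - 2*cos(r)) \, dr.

3

An antiderivative is F(r) = -2*sin(r) + cos(r).
Then F(2*pi) - F(pi/2) = (1) - (-2) = 3.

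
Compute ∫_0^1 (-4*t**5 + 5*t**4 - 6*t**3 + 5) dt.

23/6

By the power rule, an antiderivative is F(t) = -2*t**6/3 + t**5 - 3*t**4/2 + 5*t.
Then F(1) - F(0) = (23/6) - (0) = 23/6.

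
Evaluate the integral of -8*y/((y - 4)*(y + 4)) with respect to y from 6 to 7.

-4*log(11) - 4*log(3) + 8*log(2) + 4*log(5)

Factor the denominator: y**2 - 16 = (y + 4)(y - 4).
Partial fractions: -8*y/((y - 4)*(y + 4)) = -4/(y + 4) - 4/(y - 4).
An antiderivative is F(y) = -4*log(y - 4) - 4*log(y + 4).
Then F(7) - F(6) = (-4*log(11) - 4*log(3)) - (-4*log(5) - 8*log(2)) = -4*log(11) - 4*log(3) + 8*log(2) + 4*log(5).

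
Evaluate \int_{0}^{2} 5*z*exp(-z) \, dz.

Integrate by parts once (u = z, dv = 5*exp(-z) dz).
An antiderivative is F(z) = (-5*z - 5)*exp(-z).
Then F(2) - F(0) = (-15*exp(-2)) - (-5) = 5 - 15*exp(-2).

5 - 15*exp(-2)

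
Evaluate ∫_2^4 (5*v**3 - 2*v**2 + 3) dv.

806/3

By the power rule, an antiderivative is F(v) = 5*v**4/4 - 2*v**3/3 + 3*v.
Then F(4) - F(2) = (868/3) - (62/3) = 806/3.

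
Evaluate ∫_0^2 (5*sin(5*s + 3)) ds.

Let u = 5*s + 3, so du = 5 ds. When s = 0, u = 3; when s = 2, u = 13.
The integral becomes ∫ sin(u) du from 3 to 13, with antiderivative -cos(u).
Back in s: F(s) = -cos(5*s + 3).
Then F(2) - F(0) = (-cos(13)) - (-cos(3)) = cos(3) - cos(13).

cos(3) - cos(13)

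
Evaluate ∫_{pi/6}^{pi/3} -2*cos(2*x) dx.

0

An antiderivative is F(x) = -sin(2*x).
Then F(pi/3) - F(pi/6) = (-sqrt(3)/2) - (-sqrt(3)/2) = 0.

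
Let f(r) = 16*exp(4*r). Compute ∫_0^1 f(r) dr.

-4 + 4*exp(4)

Let u = 4*r, so du = 4 dr. When r = 0, u = 0; when r = 1, u = 4.
The integral becomes 4·∫ exp(u) du from 0 to 4, with antiderivative 4*exp(u).
Back in r: F(r) = 4*exp(4*r).
Then F(1) - F(0) = (4*exp(4)) - (4) = -4 + 4*exp(4).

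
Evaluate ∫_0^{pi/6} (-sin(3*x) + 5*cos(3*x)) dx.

4/3

An antiderivative is F(x) = 5*sin(3*x)/3 + cos(3*x)/3.
Then F(pi/6) - F(0) = (5/3) - (1/3) = 4/3.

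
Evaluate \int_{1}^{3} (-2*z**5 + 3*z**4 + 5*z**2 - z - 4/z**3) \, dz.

By the power rule, an antiderivative is F(z) = -z**6/3 + 3*z**5/5 + 5*z**3/3 - z**2/2 + 2/z**2.
Then F(3) - F(1) = (-5083/90) - (103/30) = -2696/45.

-2696/45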